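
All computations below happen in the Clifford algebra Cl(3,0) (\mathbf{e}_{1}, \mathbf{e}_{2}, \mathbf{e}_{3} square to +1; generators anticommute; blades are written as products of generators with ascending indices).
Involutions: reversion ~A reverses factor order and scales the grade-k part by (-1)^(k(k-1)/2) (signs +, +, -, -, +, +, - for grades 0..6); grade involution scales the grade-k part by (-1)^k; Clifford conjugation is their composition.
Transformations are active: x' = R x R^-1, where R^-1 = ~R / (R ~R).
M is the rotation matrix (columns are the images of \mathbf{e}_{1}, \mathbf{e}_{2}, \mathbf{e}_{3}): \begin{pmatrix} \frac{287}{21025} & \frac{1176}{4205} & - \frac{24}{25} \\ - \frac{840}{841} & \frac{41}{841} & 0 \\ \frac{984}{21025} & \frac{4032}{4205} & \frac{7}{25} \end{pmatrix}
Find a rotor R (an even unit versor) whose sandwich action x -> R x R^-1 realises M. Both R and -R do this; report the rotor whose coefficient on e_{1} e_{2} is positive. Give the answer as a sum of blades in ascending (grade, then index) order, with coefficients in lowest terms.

Method: write R = a + b12*e_{1} e_{2} + b13*e_{1} e_{3} + b23*e_{2} e_{3} with a^2 + b12^2 + b13^2 + b23^2 = 1 (so R^-1 = ~R). Expanding the columns R e_j ~R gives tr M = 4a^2 - 1 and, from the antisymmetric part, M21 - M12 = -4a*b12, M13 - M31 = 4a*b13, M32 - M23 = -4a*b23.
Here tr M = \frac{7199}{21025}, so a^2 = (1 + tr M)/4 = \frac{7056}{21025} and a = ±\frac{84}{145}. Taking a = \frac{84}{145}: M21 - M12 = -\frac{5376}{4205}, M13 - M31 = -\frac{21168}{21025}, M32 - M23 = \frac{4032}{4205}, giving b12 = \frac{16}{29}, b13 = -\frac{63}{145}, b23 = -\frac{12}{29}, i.e. R = \frac{84}{145} + \frac{16}{29} e_{1} e_{2} - \frac{63}{145} e_{1} e_{3} - \frac{12}{29} e_{2} e_{3}.
Its e_{1} e_{2} coefficient is already positive.
Answer: \frac{84}{145} + \frac{16}{29} e_{1} e_{2} - \frac{63}{145} e_{1} e_{3} - \frac{12}{29} e_{2} e_{3}. Sheet selection: the two-to-one cover makes ±R indistinguishable at the matrix level (trace \frac{7199}{21025}), so uniqueness comes from the required sign on e_{1} e_{2}.


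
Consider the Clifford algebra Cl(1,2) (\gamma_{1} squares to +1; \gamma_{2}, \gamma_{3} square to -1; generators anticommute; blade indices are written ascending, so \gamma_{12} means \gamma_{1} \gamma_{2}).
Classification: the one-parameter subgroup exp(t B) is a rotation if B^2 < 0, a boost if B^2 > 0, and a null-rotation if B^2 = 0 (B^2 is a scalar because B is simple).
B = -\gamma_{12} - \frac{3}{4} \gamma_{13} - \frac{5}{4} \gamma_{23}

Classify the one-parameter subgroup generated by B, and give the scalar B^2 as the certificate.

B^2 term by term: the squares give (-1)^2*(\gamma_{12})^2 + (-\frac{3}{4})^2*(\gamma_{13})^2 + (-\frac{5}{4})^2*(\gamma_{23})^2 = 1*(+1) + \frac{9}{16}*(+1) + \frac{25}{16}*(-1) = 0 (each basis 2-blade squares to minus the product of its generators' squares); cross terms between blades sharing an index anticommute and cancel. So B^2 = 0.
Answer: null-rotation, certificate B^2 = 0. Certificate logic: 0 is a conjugation-invariant scalar, so its sign fixes rotation versus boost versus null-rotation outright.


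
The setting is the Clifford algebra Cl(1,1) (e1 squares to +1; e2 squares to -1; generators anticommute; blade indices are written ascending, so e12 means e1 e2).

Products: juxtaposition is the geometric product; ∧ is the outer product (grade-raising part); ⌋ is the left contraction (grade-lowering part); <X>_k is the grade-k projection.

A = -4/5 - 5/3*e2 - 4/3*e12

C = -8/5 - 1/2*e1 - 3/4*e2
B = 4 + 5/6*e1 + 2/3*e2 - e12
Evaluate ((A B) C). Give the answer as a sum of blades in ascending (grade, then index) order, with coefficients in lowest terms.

step 1: -34/45 + 17/9*e1 - 274/45*e2 - 283/90*e12
step 2: -968/225 - 1801/360*e1 + 2621/300*e2 + 57/100*e12
Answer: -968/225 - 1801/360*e1 + 2621/300*e2 + 57/100*e12


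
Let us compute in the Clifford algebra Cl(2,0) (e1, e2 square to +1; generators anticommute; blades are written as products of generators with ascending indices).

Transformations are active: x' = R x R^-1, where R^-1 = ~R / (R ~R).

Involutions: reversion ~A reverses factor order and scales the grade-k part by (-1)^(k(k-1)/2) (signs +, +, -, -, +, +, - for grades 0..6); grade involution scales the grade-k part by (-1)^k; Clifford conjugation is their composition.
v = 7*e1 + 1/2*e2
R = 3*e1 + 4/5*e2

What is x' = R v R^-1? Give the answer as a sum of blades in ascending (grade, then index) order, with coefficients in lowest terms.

~R = 3*e1 + 4/5*e2, and R ~R = 241/25, so R^-1 = ~R / (241/25).
R v = 107/5 - 41/10*e1 e2
Answer: 1523/241*e1 + 1471/482*e2


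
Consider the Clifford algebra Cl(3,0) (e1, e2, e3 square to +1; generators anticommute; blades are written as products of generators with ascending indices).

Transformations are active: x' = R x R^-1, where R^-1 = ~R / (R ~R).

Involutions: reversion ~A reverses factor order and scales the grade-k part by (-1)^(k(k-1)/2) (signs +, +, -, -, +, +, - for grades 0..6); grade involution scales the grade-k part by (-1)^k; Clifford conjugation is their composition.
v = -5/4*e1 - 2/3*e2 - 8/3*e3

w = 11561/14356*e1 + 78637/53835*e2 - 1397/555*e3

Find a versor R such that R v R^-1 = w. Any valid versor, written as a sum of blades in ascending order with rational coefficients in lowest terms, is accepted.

Key observation: q(v) = q(w) = 1313/144 (sandwiches preserve the norm), so R = v + w = -1596/3589*e1 + 14249/17945*e2 - 959/185*e3 works whenever it is invertible — the component of v along it is kept and (v - w)/2 reverses, sending v to w.
Answer: -1596/3589*e1 + 14249/17945*e2 - 959/185*e3


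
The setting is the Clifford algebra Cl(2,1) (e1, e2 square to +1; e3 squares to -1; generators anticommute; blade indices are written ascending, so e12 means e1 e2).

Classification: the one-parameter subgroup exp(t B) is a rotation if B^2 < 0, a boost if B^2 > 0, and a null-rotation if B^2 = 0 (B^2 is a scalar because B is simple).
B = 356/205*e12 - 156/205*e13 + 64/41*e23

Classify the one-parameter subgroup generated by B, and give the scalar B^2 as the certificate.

B^2 term by term: the squares give (356/205)^2*(e12)^2 + (-156/205)^2*(e13)^2 + (64/41)^2*(e23)^2 = 126736/42025*(-1) + 24336/42025*(+1) + 4096/1681*(+1) = 0 (each basis 2-blade squares to minus the product of its generators' squares); cross terms between blades sharing an index anticommute and cancel. So B^2 = 0.
Answer: null-rotation, certificate B^2 = 0. Check the certificate: B^2 = 0, and that sign is decisive whatever form B takes.


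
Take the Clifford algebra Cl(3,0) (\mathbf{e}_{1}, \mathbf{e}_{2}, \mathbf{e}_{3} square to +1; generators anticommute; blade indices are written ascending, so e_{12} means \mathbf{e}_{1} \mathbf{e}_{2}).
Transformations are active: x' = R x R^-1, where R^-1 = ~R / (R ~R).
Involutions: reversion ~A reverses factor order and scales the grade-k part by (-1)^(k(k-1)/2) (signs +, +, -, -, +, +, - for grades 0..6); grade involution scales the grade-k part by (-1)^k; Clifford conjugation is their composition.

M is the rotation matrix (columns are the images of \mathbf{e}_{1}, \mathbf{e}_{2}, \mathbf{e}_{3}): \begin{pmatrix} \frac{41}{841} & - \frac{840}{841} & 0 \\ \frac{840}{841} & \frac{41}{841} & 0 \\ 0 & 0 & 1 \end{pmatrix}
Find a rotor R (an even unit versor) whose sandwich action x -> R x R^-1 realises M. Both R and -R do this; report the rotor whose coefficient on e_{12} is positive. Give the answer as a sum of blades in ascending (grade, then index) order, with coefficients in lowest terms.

Method: write R = a + b12*e_{12} + b13*e_{13} + b23*e_{23} with a^2 + b12^2 + b13^2 + b23^2 = 1 (so R^-1 = ~R). Expanding the columns R e_j ~R gives tr M = 4a^2 - 1 and, from the antisymmetric part, M21 - M12 = -4a*b12, M13 - M31 = 4a*b13, M32 - M23 = -4a*b23.
Here tr M = \frac{923}{841}, so a^2 = (1 + tr M)/4 = \frac{441}{841} and a = ±\frac{21}{29}. Taking a = \frac{21}{29}: M21 - M12 = \frac{1680}{841}, M13 - M31 = 0, M32 - M23 = 0, giving b12 = -\frac{20}{29}, b13 = 0, b23 = 0, i.e. R = \frac{21}{29} - \frac{20}{29} e_{12}.
Its e_{12} coefficient is negative, so report the other preimage -R.
Answer: -\frac{21}{29} + \frac{20}{29} e_{12}. Note: both R and -R realise this M (trace \frac{923}{841}); the covering map identifies them, and the e_{12}-coefficient sign is the tie-breaker.


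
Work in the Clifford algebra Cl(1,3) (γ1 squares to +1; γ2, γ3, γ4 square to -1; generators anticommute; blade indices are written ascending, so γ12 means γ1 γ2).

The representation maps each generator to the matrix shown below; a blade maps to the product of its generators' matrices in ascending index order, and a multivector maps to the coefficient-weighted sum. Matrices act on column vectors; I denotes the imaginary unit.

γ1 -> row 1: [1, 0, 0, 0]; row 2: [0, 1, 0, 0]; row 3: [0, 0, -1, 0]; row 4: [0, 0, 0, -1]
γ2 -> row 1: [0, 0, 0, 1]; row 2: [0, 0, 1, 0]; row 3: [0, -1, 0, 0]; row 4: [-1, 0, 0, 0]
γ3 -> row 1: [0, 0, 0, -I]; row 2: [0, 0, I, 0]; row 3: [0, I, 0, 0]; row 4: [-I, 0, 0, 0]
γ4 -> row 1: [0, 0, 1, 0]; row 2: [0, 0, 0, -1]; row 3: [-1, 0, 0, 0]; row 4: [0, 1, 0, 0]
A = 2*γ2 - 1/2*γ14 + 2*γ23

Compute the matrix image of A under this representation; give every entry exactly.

Bivector images (products of the table entries): rho(γ14) = rho(γ1)rho(γ4) = row 1: [0, 0, 1, 0]; row 2: [0, 0, 0, -1]; row 3: [1, 0, 0, 0]; row 4: [0, -1, 0, 0]; rho(γ23) = rho(γ2)rho(γ3) = row 1: [-I, 0, 0, 0]; row 2: [0, I, 0, 0]; row 3: [0, 0, -I, 0]; row 4: [0, 0, 0, I].
M = (2)*rho(γ2) + (-1/2)*rho(γ14) + (2)*rho(γ23), summed entrywise:
Answer: row 1: [-2*I, 0, -1/2, 2]; row 2: [0, 2*I, 2, 1/2]; row 3: [-1/2, -2, -2*I, 0]; row 4: [-2, 1/2, 0, 2*I]


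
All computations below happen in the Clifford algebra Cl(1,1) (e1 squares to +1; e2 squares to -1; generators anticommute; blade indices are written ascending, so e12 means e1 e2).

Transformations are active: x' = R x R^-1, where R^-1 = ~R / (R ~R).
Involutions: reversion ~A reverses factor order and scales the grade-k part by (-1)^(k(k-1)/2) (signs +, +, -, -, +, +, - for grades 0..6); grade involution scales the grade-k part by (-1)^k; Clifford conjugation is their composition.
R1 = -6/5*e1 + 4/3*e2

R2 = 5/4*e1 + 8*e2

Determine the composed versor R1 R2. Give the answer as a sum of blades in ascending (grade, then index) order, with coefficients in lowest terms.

Distribute over the terms of R1 (each basis-blade product reordered to ascending indices, repeated generators contracted through their squares):
(-6/5*e1) R2 = -3/2 - 48/5*e12
(4/3*e2) R2 = -32/3 - 5/3*e12
Summing the partial products and collecting blades:
Answer: -73/6 - 169/15*e12


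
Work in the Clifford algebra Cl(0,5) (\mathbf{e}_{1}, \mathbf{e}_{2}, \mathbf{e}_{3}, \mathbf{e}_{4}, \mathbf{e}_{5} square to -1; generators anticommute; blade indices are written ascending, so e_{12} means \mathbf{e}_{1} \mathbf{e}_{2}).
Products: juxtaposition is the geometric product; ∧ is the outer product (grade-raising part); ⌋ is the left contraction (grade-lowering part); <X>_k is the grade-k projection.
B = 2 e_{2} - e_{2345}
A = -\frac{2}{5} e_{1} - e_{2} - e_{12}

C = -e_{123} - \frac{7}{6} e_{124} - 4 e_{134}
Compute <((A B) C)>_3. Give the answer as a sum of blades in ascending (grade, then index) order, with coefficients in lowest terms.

step 1: 2 + 2 e_{1} - \frac{4}{5} e_{12} - e_{345} - e_{1345} + \frac{2}{5} e_{12345}
step 2: -\frac{4}{5} e_{3} - \frac{14}{15} e_{4} - 4 e_{5} + 4 e_{15} + 2 e_{23} + \frac{7}{3} e_{24} - \frac{8}{5} e_{25} + 8 e_{34} + \frac{7}{15} e_{35} - \frac{2}{5} e_{45} - 2 e_{123} - \frac{7}{3} e_{124} - 8 e_{134} + \frac{16}{5} e_{234} - \frac{7}{6} e_{235} + e_{245} + \frac{7}{6} e_{1235} - e_{1245}
step 3: -2 e_{123} - \frac{7}{3} e_{124} - 8 e_{134} + \frac{16}{5} e_{234} - \frac{7}{6} e_{235} + e_{245}
Answer: -2 e_{123} - \frac{7}{3} e_{124} - 8 e_{134} + \frac{16}{5} e_{234} - \frac{7}{6} e_{235} + e_{245}


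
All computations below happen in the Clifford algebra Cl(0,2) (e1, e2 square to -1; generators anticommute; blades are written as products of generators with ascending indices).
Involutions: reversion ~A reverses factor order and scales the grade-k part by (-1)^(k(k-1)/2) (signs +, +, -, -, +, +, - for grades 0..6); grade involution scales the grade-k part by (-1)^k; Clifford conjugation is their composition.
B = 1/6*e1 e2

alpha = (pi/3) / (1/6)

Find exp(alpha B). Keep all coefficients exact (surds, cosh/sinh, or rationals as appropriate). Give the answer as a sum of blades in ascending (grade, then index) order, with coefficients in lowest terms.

B^2 = (1/6)^2*(e1 e2)^2 = 1/36*(-1) = -1/36 (a basis 2-blade squares to minus the product of its generators' squares).
B^2 = -1/36 — the series telescopes trigonometrically here: l = 1/6, alpha*l = pi/3, so exp(alpha B) = cos(pi/3) + (sin(pi/3)/(1/6))*B = 1/2 + (3*sqrt(3))*B.
Answer: 1/2 + sqrt(3)/2*e1 e2


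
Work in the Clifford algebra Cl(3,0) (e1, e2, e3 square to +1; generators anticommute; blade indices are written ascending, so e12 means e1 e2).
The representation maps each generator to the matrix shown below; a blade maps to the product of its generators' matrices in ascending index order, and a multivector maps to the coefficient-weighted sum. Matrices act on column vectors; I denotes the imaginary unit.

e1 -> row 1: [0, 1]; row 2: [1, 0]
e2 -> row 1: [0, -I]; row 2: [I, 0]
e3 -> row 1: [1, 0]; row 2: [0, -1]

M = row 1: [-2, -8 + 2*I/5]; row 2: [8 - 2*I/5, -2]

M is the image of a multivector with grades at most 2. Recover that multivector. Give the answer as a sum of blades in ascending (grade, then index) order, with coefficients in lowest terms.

Method: 1, rho(e1), rho(e2), rho(e3) form a trace-orthogonal basis of the 2x2 complex matrices (tr(X Y) = 2 if X = Y, else 0), so M = m0*1 + m1*rho(e1) + m2*rho(e2) + m3*rho(e3) with m0 = tr(M)/2 = -2, m1 = tr(M rho(e1))/2 = 0, m2 = tr(M rho(e2))/2 = -2/5 - 8*I, m3 = tr(M rho(e3))/2 = 0.
Multiplying table entries, the bivector images are rho(e12) = I*rho(e3), rho(e13) = -I*rho(e2), rho(e23) = I*rho(e1); with real blade coefficients the real parts of m0..m3 are the coefficients of 1, e1, e2, e3 and the imaginary parts give the bivectors (e23: Im m1, e13: -Im m2, e12: Im m3).
Answer: -2 - 2/5*e2 + 8*e13


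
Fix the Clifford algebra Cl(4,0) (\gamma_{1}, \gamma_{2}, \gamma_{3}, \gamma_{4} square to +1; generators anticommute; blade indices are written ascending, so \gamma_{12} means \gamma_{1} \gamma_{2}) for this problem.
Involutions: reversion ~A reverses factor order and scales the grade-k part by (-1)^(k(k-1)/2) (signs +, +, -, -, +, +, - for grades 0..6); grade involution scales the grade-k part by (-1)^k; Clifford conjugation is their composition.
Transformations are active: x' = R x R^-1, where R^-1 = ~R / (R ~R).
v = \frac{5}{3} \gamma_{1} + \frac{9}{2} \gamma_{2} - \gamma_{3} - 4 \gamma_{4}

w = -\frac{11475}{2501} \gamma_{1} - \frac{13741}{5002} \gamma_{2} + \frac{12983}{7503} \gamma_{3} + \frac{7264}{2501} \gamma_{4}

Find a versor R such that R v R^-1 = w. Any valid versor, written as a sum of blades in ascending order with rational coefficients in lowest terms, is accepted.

Sketch: the shared square \frac{1441}{36} makes R = v + w = -\frac{21920}{7503} \gamma_{1} + \frac{4384}{2501} \gamma_{2} + \frac{5480}{7503} \gamma_{3} - \frac{2740}{2501} \gamma_{4} the natural versor; its sandwich fixes that direction, negates (v - w)/2, and sends v to w.
Answer: -\frac{21920}{7503} \gamma_{1} + \frac{4384}{2501} \gamma_{2} + \frac{5480}{7503} \gamma_{3} - \frac{2740}{2501} \gamma_{4}


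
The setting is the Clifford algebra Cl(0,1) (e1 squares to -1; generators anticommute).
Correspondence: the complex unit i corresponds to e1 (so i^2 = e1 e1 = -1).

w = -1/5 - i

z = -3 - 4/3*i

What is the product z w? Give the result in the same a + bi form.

In blades: z = -3 - 4/3*e1, w = -1/5 - e1.
Distribute z over w term by term (generator squares from the signature, products reordered to ascending indices): (-3)*w = 3/5 + 3*e1; (-4/3*e1)*w = -4/3 + 4/15*e1.
Sum: -11/15 + 49/15*e1; translating back through the correspondence:
Answer: -11/15 + 49/15*i


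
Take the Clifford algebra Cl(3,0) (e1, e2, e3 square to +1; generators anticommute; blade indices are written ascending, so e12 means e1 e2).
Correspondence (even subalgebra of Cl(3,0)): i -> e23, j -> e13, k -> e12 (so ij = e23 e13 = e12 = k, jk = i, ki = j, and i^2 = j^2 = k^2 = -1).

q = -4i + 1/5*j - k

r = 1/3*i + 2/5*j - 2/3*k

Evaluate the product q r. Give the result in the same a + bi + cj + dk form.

In blades: q = -e12 + 1/5*e13 - 4*e23, r = -2/3*e12 + 2/5*e13 + 1/3*e23.
Distribute q over r term by term (generator squares from the signature, products reordered to ascending indices): (-e12)*r = -2/3 - 1/3*e13 + 2/5*e23; (1/5*e13)*r = -2/25 - 1/15*e12 - 2/15*e23; (-4*e23)*r = 4/3 - 8/5*e12 - 8/3*e13.
Sum: 44/75 - 5/3*e12 - 3*e13 + 4/15*e23; translating back through the correspondence:
Answer: 44/75 + 4/15*i - 3j - 5/3*k


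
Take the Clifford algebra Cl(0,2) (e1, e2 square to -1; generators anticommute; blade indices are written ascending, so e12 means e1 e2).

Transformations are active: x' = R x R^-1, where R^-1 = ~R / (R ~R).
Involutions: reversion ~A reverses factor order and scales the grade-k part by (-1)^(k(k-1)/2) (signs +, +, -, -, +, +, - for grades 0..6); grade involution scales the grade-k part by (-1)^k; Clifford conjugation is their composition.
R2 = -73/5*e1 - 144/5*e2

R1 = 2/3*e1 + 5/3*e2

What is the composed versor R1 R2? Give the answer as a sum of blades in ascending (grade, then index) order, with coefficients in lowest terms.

Distribute over the terms of R1 (each basis-blade product reordered to ascending indices, repeated generators contracted through their squares):
(2/3*e1) R2 = 146/15 - 96/5*e12
(5/3*e2) R2 = 48 + 73/3*e12
Summing the partial products and collecting blades:
Answer: 866/15 + 77/15*e12


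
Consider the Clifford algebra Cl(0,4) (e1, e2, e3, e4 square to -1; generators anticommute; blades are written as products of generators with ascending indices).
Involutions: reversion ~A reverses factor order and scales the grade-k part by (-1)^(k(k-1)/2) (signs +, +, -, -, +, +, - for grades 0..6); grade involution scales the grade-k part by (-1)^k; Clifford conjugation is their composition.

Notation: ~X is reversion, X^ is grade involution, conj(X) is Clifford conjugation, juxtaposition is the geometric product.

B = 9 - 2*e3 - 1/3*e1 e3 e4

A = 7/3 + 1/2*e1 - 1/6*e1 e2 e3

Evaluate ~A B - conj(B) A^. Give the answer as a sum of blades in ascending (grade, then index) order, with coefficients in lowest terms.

first term: 21 + 9/2*e1 - 14/3*e3 + 1/3*e1 e2 - e1 e3 - 1/18*e2 e4 + 1/6*e3 e4 + 3/2*e1 e2 e3 - 7/9*e1 e3 e4
second term: 21 - 9/2*e1 + 14/3*e3 - 1/3*e1 e2 + e1 e3 + 1/18*e2 e4 - 1/6*e3 e4 + 3/2*e1 e2 e3 - 7/9*e1 e3 e4
Answer: 9*e1 - 28/3*e3 + 2/3*e1 e2 - 2*e1 e3 - 1/9*e2 e4 + 1/3*e3 e4


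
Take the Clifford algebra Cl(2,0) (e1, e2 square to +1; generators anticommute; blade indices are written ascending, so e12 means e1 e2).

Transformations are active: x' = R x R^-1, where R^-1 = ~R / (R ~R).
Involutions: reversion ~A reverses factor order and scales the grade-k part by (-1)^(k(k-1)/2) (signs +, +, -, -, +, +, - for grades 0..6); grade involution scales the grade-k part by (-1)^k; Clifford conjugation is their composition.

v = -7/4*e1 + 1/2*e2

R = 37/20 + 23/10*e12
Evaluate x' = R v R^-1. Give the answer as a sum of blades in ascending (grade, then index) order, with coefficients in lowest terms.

~R = 37/20 - 23/10*e12, and R ~R = 697/80, so R^-1 = ~R / (697/80).
R v = -167/80*e1 + 99/20*e2
Answer: 12037/13940*e1 + 11167/6970*e2


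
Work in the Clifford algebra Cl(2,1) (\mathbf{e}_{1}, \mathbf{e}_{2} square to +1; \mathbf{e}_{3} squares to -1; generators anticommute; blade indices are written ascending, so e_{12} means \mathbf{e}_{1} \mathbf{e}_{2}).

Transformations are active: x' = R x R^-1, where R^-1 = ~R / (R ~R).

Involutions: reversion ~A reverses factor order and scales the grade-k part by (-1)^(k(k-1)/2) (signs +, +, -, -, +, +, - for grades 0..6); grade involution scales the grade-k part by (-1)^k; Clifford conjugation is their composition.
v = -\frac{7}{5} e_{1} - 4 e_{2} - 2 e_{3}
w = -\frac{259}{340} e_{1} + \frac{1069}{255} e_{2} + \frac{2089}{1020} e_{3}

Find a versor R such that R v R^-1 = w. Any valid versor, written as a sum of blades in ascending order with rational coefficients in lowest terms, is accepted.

Equal squares first: v^2 = w^2 = \frac{349}{25}. Then v + w = -\frac{147}{68} e_{1} + \frac{49}{255} e_{2} + \frac{49}{1020} e_{3} is a versor taking v to w, provided it is invertible.
Answer: -\frac{147}{68} e_{1} + \frac{49}{255} e_{2} + \frac{49}{1020} e_{3}


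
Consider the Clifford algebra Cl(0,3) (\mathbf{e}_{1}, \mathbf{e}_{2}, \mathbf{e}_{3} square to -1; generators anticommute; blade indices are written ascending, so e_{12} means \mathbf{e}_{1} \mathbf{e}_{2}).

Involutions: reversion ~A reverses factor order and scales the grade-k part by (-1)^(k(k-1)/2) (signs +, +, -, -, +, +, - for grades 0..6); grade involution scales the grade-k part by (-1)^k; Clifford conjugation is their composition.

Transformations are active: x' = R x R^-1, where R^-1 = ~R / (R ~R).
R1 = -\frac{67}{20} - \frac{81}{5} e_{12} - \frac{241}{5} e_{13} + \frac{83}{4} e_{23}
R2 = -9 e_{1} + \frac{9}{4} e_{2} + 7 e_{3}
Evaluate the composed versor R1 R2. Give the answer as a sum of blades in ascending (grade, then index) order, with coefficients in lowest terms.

Distribute over the terms of R2 (each basis-blade product reordered to ascending indices, repeated generators contracted through their squares):
R1 (-9 e_{1}) = \frac{603}{20} e_{1} + \frac{729}{5} e_{2} + \frac{2169}{5} e_{3} - \frac{747}{4} e_{123}
R1 (\frac{9}{4} e_{2}) = \frac{729}{20} e_{1} - \frac{603}{80} e_{2} + \frac{747}{16} e_{3} + \frac{2169}{20} e_{123}
R1 (7 e_{3}) = \frac{1687}{5} e_{1} - \frac{581}{4} e_{2} - \frac{469}{20} e_{3} - \frac{567}{5} e_{123}
Summing the partial products and collecting blades:
Answer: 404 e_{1} - \frac{559}{80} e_{2} + \frac{36563}{80} e_{3} - \frac{1917}{10} e_{123}


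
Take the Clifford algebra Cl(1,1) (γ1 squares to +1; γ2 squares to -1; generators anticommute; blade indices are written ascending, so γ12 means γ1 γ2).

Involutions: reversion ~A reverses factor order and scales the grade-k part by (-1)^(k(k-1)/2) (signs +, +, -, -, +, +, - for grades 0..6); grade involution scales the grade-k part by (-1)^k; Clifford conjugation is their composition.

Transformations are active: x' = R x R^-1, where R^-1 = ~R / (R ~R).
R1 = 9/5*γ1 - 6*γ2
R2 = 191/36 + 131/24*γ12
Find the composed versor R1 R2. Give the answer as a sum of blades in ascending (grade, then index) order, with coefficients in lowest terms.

Distribute over the terms of R1 (each basis-blade product reordered to ascending indices, repeated generators contracted through their squares):
(9/5*γ1) R2 = 191/20*γ1 + 393/40*γ2
(-6*γ2) R2 = -131/4*γ1 - 191/6*γ2
Summing the partial products and collecting blades:
Answer: -116/5*γ1 - 2641/120*γ2


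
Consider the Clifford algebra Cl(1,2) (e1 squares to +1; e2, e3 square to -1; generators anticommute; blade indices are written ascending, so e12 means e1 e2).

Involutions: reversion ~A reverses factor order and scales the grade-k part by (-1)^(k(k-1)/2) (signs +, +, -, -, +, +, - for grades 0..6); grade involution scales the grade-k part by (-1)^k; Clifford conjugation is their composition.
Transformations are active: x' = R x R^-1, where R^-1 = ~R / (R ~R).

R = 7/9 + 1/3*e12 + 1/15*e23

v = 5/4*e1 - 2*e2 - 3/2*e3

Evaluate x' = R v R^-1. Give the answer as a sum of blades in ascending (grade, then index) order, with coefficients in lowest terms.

~R = 7/9 - 1/3*e12 - 1/15*e23, and R ~R = 1009/2025, so R^-1 = ~R / (1009/2025).
R v = 59/36*e1 - 337/180*e2 - 13/10*e3 - 5/12*e123
Answer: 15155/4036*e1 - 7759/2018*e2 - 2019/1009*e3


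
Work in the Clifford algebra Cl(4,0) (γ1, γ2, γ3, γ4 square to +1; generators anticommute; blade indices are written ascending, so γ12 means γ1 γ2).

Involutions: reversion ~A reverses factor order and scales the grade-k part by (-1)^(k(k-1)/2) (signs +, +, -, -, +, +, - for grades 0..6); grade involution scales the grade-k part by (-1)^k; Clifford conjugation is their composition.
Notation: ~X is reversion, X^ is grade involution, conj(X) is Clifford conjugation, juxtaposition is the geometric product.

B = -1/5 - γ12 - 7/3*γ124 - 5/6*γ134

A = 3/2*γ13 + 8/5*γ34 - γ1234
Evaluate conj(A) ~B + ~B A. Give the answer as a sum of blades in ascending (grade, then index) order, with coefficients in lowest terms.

first term: 4/3*γ1 - 5/6*γ2 + 7/3*γ3 + 5/4*γ4 + 3/10*γ13 - 3/2*γ23 + 33/25*γ34 - 56/15*γ123 - 7/2*γ234 - 7/5*γ1234
second term: -4/3*γ1 + 5/6*γ2 - 7/3*γ3 - 5/4*γ4 - 3/10*γ13 - 3/2*γ23 + 17/25*γ34 - 56/15*γ123 - 7/2*γ234 + 9/5*γ1234
Answer: -3*γ23 + 2*γ34 - 112/15*γ123 - 7*γ234 + 2/5*γ1234


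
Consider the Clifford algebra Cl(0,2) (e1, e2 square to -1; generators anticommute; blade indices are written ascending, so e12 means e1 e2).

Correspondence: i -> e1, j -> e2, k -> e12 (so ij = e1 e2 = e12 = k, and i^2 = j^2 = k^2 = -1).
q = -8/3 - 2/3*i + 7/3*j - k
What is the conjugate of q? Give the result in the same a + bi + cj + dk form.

In blades: q = -8/3 - 2/3*e1 + 7/3*e2 - e12.
Conjugation here is Clifford conjugation: the scalar is fixed and the grade-1 and grade-2 blades all flip sign, giving -8/3 + 2/3*e1 - 7/3*e2 + e12; translating back:
Answer: -8/3 + 2/3*i - 7/3*j + k


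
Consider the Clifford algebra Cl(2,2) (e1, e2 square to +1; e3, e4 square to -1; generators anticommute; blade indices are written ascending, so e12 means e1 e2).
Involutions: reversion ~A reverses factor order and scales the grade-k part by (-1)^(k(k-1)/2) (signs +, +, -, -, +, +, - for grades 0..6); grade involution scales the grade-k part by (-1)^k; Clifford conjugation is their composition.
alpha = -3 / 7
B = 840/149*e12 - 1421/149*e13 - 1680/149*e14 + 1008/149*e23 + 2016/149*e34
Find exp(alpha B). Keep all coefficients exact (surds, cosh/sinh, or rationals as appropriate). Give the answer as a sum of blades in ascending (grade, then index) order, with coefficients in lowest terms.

B^2 term by term: the squares give (840/149)^2*(e12)^2 + (-1421/149)^2*(e13)^2 + (-1680/149)^2*(e14)^2 + (1008/149)^2*(e23)^2 + (2016/149)^2*(e34)^2 = 705600/22201*(-1) + 2019241/22201*(+1) + 2822400/22201*(+1) + 1016064/22201*(+1) + 4064256/22201*(-1) = 49 (each basis 2-blade squares to minus the product of its generators' squares); cross terms between blades sharing an index anticommute and cancel; the commuting (index-disjoint) pairs give grade-4 terms 2*c*c'*(blade product), which cancel blade by blade — e1234: 3386880/22201 - 3386880/22201 = 0 — confirming B is simple. So B^2 = 49.
B^2 = 49 — a positive square means the series sums to a boost: l = 7, alpha*l = -3, so exp(alpha B) = cosh(-3) + (sinh(-3)/7)*B = cosh(3) + (-sinh(3)/7)*B.
Answer: cosh(3) - 120*sinh(3)/149*e12 + 203*sinh(3)/149*e13 + 240*sinh(3)/149*e14 - 144*sinh(3)/149*e23 - 288*sinh(3)/149*e34


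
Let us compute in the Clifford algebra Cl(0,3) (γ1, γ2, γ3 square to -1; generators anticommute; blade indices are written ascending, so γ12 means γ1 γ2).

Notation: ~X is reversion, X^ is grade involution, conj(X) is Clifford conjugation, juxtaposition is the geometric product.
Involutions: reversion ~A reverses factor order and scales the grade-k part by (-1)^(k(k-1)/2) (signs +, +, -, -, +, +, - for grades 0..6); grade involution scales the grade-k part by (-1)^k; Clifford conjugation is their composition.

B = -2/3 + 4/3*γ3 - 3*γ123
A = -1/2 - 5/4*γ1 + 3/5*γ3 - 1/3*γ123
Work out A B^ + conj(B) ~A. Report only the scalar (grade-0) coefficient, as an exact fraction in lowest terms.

first term: 2/15 + 5/6*γ1 + 4/15*γ3 - 101/45*γ12 + 5/3*γ13 + 15/4*γ23 - 23/18*γ123
second term: 2/15 + 5/6*γ1 + 4/15*γ3 + 101/45*γ12 - 5/3*γ13 - 15/4*γ23 + 23/18*γ123
Answer: 4/15


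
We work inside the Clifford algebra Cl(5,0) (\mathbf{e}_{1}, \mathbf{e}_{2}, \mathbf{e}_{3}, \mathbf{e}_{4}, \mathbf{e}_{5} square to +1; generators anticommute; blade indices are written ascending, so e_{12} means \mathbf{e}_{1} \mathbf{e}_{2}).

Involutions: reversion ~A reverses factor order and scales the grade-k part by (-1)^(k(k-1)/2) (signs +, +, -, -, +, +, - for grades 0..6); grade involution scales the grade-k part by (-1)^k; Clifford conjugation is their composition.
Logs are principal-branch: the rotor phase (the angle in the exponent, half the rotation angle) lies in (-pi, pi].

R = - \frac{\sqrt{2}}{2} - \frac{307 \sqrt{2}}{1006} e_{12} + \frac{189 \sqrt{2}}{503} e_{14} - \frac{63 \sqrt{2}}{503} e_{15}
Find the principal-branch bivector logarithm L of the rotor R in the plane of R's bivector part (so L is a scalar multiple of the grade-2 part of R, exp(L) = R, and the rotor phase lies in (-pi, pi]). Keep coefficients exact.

The scalar part of R is - \frac{\sqrt{2}}{2}, and that scalar determines the rotor phase on the principal branch; recovering the unit plane as bivector-part over sine of the phase gives L = phase * plane.
Concretely: cos(phase) = - \frac{\sqrt{2}}{2} gives phase = ±\frac{3 \pi}{4}, and since phase/sin(phase) is even the sign is immaterial: L = (phase/sin(phase)) * <R>_2 = (\frac{3 \sqrt{2} \pi}{4}) * <R>_2.
Answer: - \frac{921 \pi}{2012} e_{12} + \frac{567 \pi}{1006} e_{14} - \frac{189 \pi}{1006} e_{15}


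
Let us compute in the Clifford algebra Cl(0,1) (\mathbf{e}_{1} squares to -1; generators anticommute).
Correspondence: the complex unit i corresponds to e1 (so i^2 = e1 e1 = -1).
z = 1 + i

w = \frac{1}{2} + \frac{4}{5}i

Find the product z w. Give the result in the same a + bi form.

In blades: z = 1 + e_{1}, w = \frac{1}{2} + \frac{4}{5} e_{1}.
Distribute z over w term by term (generator squares from the signature, products reordered to ascending indices): (1)*w = \frac{1}{2} + \frac{4}{5} e_{1}; (e_{1})*w = -\frac{4}{5} + \frac{1}{2} e_{1}.
Sum: -\frac{3}{10} + \frac{13}{10} e_{1}; translating back through the correspondence:
Answer: -\frac{3}{10} + \frac{13}{10}i


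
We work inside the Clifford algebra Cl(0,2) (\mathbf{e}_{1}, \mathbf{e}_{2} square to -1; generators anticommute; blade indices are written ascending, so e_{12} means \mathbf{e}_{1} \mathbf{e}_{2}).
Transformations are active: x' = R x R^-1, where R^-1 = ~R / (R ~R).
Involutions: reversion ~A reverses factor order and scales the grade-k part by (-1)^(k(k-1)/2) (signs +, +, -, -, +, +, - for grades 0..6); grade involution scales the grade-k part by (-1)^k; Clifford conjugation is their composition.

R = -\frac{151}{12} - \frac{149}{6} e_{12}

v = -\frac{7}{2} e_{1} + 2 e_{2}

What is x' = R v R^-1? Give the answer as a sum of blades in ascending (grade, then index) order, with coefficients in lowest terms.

~R = -\frac{151}{12} + \frac{149}{6} e_{12}, and R ~R = \frac{111605}{144}, so R^-1 = ~R / (\frac{111605}{144}).
R v = \frac{2249}{24} e_{1} + \frac{247}{4} e_{2}
Answer: \frac{7849}{17170} e_{1} - \frac{34384}{8585} e_{2}


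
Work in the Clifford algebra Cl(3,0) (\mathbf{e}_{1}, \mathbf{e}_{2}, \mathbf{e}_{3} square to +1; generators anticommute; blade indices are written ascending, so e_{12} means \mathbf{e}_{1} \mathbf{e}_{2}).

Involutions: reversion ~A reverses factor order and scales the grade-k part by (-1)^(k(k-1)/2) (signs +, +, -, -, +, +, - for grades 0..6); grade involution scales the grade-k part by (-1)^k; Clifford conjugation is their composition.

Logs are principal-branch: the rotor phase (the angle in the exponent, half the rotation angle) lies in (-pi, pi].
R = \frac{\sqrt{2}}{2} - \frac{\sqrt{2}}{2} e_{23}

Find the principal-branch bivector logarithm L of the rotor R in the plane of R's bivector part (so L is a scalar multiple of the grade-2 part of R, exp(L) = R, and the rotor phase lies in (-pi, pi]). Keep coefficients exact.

The scalar part of R is \frac{\sqrt{2}}{2}, which fixes the principal-branch rotor phase; the unit plane is then the bivector part divided by the sine of that phase, and L is that plane scaled by the phase.
Concretely: cos(phase) = \frac{\sqrt{2}}{2} gives phase = ±\frac{\pi}{4}, and since phase/sin(phase) is even the sign is immaterial: L = (phase/sin(phase)) * <R>_2 = (\frac{\sqrt{2} \pi}{4}) * <R>_2.
Answer: - \frac{\pi}{4} e_{23}


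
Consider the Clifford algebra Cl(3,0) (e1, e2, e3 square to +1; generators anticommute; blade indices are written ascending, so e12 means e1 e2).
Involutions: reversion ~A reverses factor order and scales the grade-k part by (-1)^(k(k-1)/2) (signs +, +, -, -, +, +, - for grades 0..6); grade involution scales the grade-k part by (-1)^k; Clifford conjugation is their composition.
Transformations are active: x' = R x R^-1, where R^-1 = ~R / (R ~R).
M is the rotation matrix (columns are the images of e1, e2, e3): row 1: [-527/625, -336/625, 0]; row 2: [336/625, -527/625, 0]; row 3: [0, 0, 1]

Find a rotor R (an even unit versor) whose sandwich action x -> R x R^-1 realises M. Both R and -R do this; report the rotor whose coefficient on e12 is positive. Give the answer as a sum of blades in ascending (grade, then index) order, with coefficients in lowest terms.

Method: write R = a + b12*e12 + b13*e13 + b23*e23 with a^2 + b12^2 + b13^2 + b23^2 = 1 (so R^-1 = ~R). Expanding the columns R e_j ~R gives tr M = 4a^2 - 1 and, from the antisymmetric part, M21 - M12 = -4a*b12, M13 - M31 = 4a*b13, M32 - M23 = -4a*b23.
Here tr M = -429/625, so a^2 = (1 + tr M)/4 = 49/625 and a = ±7/25. Taking a = 7/25: M21 - M12 = 672/625, M13 - M31 = 0, M32 - M23 = 0, giving b12 = -24/25, b13 = 0, b23 = 0, i.e. R = 7/25 - 24/25*e12.
Its e12 coefficient is negative, so report the other preimage -R.
Answer: -7/25 + 24/25*e12. Note: both R and -R realise this M (trace -429/625); the covering map identifies them, and the e12-coefficient sign is the tie-breaker.


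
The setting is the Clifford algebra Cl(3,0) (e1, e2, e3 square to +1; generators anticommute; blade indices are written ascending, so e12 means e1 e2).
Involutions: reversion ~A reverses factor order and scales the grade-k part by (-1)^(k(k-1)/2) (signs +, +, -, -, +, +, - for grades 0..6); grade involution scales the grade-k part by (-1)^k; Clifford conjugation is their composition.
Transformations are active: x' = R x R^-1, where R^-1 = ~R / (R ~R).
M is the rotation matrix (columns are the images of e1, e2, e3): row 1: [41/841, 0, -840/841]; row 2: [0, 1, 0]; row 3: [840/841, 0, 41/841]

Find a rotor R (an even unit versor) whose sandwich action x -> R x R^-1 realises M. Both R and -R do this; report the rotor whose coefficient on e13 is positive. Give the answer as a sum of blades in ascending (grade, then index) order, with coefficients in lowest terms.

Method: write R = a + b12*e12 + b13*e13 + b23*e23 with a^2 + b12^2 + b13^2 + b23^2 = 1 (so R^-1 = ~R). Expanding the columns R e_j ~R gives tr M = 4a^2 - 1 and, from the antisymmetric part, M21 - M12 = -4a*b12, M13 - M31 = 4a*b13, M32 - M23 = -4a*b23.
Here tr M = 923/841, so a^2 = (1 + tr M)/4 = 441/841 and a = ±21/29. Taking a = 21/29: M21 - M12 = 0, M13 - M31 = -1680/841, M32 - M23 = 0, giving b12 = 0, b13 = -20/29, b23 = 0, i.e. R = 21/29 - 20/29*e13.
Its e13 coefficient is negative, so report the other preimage -R.
Answer: -21/29 + 20/29*e13. Why the constraint matters: R and -R act identically through the sandwich — M has trace 923/841 either way — so only the sign condition on e13 picks one of the two preimages.


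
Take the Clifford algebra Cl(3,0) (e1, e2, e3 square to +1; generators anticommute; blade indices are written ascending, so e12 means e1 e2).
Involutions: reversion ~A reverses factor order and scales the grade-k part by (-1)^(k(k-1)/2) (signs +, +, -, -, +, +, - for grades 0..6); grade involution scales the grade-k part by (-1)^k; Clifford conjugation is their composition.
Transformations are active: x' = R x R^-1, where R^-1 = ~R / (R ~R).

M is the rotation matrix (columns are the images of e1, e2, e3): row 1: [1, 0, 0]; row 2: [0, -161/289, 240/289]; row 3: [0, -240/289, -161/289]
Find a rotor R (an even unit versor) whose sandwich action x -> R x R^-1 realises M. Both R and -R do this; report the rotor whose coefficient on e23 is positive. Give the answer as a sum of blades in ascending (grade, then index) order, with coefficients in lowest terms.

Method: write R = a + b12*e12 + b13*e13 + b23*e23 with a^2 + b12^2 + b13^2 + b23^2 = 1 (so R^-1 = ~R). Expanding the columns R e_j ~R gives tr M = 4a^2 - 1 and, from the antisymmetric part, M21 - M12 = -4a*b12, M13 - M31 = 4a*b13, M32 - M23 = -4a*b23.
Here tr M = -33/289, so a^2 = (1 + tr M)/4 = 64/289 and a = ±8/17. Taking a = 8/17: M21 - M12 = 0, M13 - M31 = 0, M32 - M23 = -480/289, giving b12 = 0, b13 = 0, b23 = 15/17, i.e. R = 8/17 + 15/17*e23.
Its e23 coefficient is already positive.
Answer: 8/17 + 15/17*e23. Uniqueness: Spin(3) -> SO(3) maps R and -R to the same rotation of trace -33/289; fixing the sign of the e23 coefficient removes the ambiguity.


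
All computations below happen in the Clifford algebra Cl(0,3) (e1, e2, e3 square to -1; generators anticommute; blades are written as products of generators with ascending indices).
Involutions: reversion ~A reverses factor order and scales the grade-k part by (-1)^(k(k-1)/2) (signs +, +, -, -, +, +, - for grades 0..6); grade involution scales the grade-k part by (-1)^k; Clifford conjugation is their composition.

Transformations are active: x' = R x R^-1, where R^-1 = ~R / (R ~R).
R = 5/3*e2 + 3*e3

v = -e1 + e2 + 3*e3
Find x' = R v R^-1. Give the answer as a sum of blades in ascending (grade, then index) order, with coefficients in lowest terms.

~R = 5/3*e2 + 3*e3, and R ~R = -106/9, so R^-1 = ~R / (-106/9).
R v = -32/3 + 5/3*e1 e2 + 3*e1 e3 + 2*e2 e3
Answer: e1 + 107/53*e2 + 129/53*e3


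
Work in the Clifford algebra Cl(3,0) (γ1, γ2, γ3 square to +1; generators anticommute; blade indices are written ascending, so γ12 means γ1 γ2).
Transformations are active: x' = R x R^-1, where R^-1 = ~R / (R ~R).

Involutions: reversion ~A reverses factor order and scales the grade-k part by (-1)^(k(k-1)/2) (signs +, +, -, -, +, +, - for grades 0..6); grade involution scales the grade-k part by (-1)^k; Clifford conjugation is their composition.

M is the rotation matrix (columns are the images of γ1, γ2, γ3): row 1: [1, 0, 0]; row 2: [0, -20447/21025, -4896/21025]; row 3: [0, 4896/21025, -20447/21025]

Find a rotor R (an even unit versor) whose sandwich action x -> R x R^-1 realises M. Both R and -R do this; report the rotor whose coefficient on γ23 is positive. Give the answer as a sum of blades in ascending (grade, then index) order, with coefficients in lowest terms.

Method: write R = a + b12*γ12 + b13*γ13 + b23*γ23 with a^2 + b12^2 + b13^2 + b23^2 = 1 (so R^-1 = ~R). Expanding the columns R e_j ~R gives tr M = 4a^2 - 1 and, from the antisymmetric part, M21 - M12 = -4a*b12, M13 - M31 = 4a*b13, M32 - M23 = -4a*b23.
Here tr M = -19869/21025, so a^2 = (1 + tr M)/4 = 289/21025 and a = ±17/145. Taking a = 17/145: M21 - M12 = 0, M13 - M31 = 0, M32 - M23 = 9792/21025, giving b12 = 0, b13 = 0, b23 = -144/145, i.e. R = 17/145 - 144/145*γ23.
Its γ23 coefficient is negative, so report the other preimage -R.
Answer: -17/145 + 144/145*γ23. Recall the cover is two-to-one: with M of trace -19869/21025, both preimages act alike, and the stated γ23 sign chooses the sheet.


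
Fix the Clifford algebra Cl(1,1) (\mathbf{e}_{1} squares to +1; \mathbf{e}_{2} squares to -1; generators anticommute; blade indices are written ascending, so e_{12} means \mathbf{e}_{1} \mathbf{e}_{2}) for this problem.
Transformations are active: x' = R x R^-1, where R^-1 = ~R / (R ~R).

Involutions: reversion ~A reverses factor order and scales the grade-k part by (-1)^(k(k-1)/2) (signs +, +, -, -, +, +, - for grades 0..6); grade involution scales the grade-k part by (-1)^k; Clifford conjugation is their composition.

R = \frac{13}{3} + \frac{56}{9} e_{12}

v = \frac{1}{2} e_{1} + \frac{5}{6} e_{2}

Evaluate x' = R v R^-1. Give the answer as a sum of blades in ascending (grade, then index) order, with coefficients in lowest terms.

~R = \frac{13}{3} - \frac{56}{9} e_{12}, and R ~R = -\frac{1615}{81}, so R^-1 = ~R / (-\frac{1615}{81}).
R v = -\frac{163}{54} e_{1} + \frac{1}{2} e_{2}
Answer: \frac{2623}{3230} e_{1} - \frac{10181}{9690} e_{2}
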